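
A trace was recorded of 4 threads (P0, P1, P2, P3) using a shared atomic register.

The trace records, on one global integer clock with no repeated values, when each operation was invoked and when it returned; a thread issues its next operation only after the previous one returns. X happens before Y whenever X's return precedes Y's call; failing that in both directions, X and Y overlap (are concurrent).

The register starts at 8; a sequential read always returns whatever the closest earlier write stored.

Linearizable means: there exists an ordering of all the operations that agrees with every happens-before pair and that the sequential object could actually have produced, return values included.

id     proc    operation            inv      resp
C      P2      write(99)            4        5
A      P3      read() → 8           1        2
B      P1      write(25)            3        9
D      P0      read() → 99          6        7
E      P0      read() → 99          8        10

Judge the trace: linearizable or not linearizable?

linearizable

a witness: A, B, C, D, E
step 1: A read() → 8 — value 8
step 2: B write(25) — value 25
step 3: C write(99) — value 99
step 4: D read() → 99 — value 99
step 5: E read() → 99 — value 99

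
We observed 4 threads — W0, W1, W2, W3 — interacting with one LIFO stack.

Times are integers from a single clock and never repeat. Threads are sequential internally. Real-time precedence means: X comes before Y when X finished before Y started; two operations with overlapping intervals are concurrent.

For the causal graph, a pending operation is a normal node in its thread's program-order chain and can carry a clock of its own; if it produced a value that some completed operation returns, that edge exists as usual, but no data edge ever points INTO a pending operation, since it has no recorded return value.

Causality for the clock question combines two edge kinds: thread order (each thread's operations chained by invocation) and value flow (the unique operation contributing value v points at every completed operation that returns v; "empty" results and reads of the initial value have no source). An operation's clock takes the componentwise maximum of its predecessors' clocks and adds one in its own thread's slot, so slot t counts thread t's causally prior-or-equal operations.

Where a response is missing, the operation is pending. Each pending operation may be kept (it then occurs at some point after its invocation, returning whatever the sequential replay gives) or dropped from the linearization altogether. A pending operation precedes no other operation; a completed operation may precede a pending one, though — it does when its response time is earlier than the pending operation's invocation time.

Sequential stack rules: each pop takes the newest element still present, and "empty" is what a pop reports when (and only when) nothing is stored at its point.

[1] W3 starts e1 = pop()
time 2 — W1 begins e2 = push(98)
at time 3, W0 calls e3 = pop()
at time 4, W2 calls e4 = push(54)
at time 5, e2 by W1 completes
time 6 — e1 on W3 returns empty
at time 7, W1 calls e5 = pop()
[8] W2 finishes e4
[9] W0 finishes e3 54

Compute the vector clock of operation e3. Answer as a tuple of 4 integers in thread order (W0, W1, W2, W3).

e1 (invocation 1): nothing precedes it; W3's component alone gives (0, 0, 0, 1)
e4 (invocation 4): nothing precedes it; W2's component alone gives (0, 0, 1, 0)
e2 (invocation 2): nothing precedes it; W1's component alone gives (0, 1, 0, 0)
from VC(e2)=(0, 1, 0, 0), e5 (invoked 7) maxes components and bumps W1 → (0, 2, 0, 0)
from VC(e4)=(0, 0, 1, 0), e3 (invoked 3) maxes components and bumps W0 → (1, 0, 1, 0)
target: VC(e3) = (1, 0, 1, 0)

(1, 0, 1, 0)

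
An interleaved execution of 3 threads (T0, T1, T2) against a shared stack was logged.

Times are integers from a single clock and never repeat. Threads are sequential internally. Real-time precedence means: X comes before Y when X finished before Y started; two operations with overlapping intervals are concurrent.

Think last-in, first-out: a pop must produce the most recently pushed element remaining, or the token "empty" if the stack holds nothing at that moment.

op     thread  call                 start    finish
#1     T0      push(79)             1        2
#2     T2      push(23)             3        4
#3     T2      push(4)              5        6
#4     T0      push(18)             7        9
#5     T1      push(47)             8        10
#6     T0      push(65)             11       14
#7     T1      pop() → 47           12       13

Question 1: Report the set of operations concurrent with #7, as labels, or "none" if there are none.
#7 spans [12,13]; an op avoiding the whole window 12..13 is ordered, any other is concurrent
#1 [1,2]: before
#2 [3,4]: before
#3 [5,6]: before
#4 [7,9]: before
#5 [8,10]: before
#6 [11,14]: concurrent

#6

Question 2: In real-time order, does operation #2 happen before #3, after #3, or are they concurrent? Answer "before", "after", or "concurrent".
#2 spans [3,4], #3 spans [5,6]
resp(#2)=4 < inv(#3)=5

before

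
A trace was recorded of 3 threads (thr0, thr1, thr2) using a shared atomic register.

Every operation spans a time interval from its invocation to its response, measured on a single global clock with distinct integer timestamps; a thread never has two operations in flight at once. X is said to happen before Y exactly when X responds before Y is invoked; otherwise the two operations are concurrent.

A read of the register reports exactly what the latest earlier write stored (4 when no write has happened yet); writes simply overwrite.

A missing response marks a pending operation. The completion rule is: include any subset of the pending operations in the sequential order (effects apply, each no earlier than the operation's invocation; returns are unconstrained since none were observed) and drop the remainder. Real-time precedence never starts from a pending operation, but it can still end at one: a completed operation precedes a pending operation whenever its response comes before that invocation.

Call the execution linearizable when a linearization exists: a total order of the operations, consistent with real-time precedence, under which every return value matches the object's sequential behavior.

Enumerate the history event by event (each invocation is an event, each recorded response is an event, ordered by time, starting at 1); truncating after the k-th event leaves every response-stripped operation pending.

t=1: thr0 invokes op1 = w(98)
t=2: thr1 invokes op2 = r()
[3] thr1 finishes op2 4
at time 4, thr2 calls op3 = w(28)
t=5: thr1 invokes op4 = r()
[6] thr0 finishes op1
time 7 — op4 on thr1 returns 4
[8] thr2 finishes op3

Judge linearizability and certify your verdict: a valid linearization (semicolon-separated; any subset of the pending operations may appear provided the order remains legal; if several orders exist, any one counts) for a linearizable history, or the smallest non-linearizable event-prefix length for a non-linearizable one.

after step 1 (op2 r() → 4): value 4
after step 2 (op4 r() → 4): value 4
after step 3 (op1 w(98)): value 98
after step 4 (op3 w(28)): value 28

linearizable — witness: op2; op4; op1; op3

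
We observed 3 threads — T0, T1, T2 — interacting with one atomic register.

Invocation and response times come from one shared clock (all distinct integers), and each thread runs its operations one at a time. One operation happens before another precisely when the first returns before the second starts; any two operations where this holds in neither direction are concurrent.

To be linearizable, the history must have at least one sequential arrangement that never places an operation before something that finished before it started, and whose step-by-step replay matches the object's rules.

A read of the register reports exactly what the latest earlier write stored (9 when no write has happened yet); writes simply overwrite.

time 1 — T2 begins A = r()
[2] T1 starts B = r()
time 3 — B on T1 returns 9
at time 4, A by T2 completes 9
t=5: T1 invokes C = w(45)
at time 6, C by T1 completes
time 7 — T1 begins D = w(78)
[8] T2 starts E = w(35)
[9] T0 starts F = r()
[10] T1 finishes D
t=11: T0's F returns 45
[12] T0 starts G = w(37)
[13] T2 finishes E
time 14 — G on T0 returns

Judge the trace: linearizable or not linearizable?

witness order: A, B, C, F, D, E, G
1. A r() → 9, leaving value 9
2. B r() → 9, leaving value 9
3. C w(45), leaving value 45
4. F r() → 45, leaving value 45
5. D w(78), leaving value 78
6. E w(35), leaving value 35
7. G w(37), leaving value 37

linearizable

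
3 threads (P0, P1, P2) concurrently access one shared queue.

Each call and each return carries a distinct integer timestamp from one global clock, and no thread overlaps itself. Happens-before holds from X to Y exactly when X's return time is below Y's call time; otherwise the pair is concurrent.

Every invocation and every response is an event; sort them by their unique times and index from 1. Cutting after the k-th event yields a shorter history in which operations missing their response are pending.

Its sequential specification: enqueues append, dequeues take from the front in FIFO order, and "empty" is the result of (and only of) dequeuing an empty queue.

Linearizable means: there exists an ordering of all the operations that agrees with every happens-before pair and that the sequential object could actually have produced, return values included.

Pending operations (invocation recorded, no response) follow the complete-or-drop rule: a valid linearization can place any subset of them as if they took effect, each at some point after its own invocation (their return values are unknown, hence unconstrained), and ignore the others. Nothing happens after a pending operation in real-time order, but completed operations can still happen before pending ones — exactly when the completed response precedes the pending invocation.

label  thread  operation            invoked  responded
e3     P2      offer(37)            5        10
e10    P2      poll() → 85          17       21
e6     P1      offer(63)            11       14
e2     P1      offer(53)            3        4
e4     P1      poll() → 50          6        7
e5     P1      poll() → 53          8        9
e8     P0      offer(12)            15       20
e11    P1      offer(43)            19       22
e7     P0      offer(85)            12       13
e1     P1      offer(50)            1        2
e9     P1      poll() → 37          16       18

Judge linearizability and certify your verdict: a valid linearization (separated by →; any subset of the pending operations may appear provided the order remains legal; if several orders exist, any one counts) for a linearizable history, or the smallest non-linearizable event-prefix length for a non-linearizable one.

linearizable — witness: e1 → e2 → e3 → e4 → e5 → e7 → e6 → e8 → e9 → e10 → e11

step 1: e1 offer(50) — queue <50>
step 2: e2 offer(53) — queue <50,53>
step 3: e3 offer(37) — queue <50,53,37>
step 4: e4 poll() → 50 — queue <53,37>
step 5: e5 poll() → 53 — queue <37>
step 6: e7 offer(85) — queue <37,85>
step 7: e6 offer(63) — queue <37,85,63>
step 8: e8 offer(12) — queue <37,85,63,12>
step 9: e9 poll() → 37 — queue <85,63,12>
step 10: e10 poll() → 85 — queue <63,12>
step 11: e11 offer(43) — queue <63,12,43>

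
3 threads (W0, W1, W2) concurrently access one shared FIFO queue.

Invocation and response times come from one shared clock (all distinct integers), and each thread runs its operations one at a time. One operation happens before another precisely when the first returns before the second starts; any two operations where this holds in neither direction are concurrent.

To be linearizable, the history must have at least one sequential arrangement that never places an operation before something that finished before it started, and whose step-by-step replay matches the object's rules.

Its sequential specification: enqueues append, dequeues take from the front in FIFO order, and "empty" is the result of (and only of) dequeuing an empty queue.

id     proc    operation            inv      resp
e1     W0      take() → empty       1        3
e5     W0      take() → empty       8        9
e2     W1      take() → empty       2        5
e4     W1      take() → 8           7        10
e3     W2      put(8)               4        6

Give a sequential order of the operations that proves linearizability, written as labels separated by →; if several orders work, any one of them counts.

1. e1 take() → empty, leaving queue <>
2. e2 take() → empty, leaving queue <>
3. e3 put(8), leaving queue <8>
4. e4 take() → 8, leaving queue <>
5. e5 take() → empty, leaving queue <>

e1 → e2 → e3 → e4 → e5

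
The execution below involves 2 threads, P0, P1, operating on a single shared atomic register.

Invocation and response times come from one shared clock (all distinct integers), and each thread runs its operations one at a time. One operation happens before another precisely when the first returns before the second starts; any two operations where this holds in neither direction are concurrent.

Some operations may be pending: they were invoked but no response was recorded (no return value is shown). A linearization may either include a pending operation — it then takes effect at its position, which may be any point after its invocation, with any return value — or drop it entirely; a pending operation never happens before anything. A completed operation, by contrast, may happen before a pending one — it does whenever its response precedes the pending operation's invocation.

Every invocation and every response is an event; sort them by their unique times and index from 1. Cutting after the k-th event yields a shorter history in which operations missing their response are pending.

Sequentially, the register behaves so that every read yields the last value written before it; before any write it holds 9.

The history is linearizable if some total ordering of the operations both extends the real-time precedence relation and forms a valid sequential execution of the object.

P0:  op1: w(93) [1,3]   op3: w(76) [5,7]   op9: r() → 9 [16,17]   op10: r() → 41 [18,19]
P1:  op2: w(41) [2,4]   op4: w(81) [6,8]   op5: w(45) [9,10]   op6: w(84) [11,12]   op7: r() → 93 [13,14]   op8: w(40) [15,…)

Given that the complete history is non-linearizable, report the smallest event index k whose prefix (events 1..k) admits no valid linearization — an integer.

14

a valid linearization of events 1..13 exists, for instance op1, op2, op3, op4, op5, op6:
after step 1 (op1 w(93)): value 93
after step 2 (op2 w(41)): value 41
after step 3 (op3 w(76)): value 76
after step 4 (op4 w(81)): value 81
after step 5 (op5 w(45)): value 45
after step 6 (op6 w(84)): value 84
include event 14 — op7 responding at 14 — and every candidate order breaks
one such order, op1, op2, op3, op4, op5, op6, op7, breaks at step 7 where op7 r() → 93 is illegal
one such order, op1, op2, op4, op3, op5, op6, op7, breaks at step 7 where op7 r() → 93 is illegal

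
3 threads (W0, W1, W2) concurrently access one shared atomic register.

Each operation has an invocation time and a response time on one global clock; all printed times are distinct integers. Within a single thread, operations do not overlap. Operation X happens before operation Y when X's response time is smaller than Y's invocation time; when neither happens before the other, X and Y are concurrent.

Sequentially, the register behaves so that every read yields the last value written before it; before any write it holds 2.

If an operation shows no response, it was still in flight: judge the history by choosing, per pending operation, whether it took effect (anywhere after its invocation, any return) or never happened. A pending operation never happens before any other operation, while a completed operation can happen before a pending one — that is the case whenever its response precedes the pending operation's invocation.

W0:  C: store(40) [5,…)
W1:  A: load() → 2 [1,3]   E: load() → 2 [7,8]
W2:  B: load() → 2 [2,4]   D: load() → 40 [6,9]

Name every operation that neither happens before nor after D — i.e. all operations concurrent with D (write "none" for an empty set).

D runs from 6 to 9; window-overlapping ops are concurrent
A [1,3]: before
B [2,4]: before
C [5,…): concurrent
E [7,8]: concurrent

C, E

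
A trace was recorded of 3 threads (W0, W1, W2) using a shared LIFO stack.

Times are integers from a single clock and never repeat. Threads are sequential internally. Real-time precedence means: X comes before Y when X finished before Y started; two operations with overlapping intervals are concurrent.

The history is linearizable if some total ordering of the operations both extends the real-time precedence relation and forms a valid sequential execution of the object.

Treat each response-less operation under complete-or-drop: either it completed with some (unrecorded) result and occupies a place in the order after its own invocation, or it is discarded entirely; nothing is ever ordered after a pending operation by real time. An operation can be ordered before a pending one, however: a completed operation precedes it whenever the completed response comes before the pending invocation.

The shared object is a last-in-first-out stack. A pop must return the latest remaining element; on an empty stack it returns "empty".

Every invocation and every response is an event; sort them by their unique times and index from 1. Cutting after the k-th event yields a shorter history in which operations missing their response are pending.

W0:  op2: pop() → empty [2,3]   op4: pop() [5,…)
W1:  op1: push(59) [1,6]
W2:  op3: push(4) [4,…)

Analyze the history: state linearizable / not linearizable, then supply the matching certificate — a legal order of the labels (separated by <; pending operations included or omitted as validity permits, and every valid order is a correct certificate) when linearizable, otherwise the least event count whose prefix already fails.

linearizable — witness: op2 < op1

step 1: op2 pop() → empty — stack <>
step 2: op1 push(59) — stack <59>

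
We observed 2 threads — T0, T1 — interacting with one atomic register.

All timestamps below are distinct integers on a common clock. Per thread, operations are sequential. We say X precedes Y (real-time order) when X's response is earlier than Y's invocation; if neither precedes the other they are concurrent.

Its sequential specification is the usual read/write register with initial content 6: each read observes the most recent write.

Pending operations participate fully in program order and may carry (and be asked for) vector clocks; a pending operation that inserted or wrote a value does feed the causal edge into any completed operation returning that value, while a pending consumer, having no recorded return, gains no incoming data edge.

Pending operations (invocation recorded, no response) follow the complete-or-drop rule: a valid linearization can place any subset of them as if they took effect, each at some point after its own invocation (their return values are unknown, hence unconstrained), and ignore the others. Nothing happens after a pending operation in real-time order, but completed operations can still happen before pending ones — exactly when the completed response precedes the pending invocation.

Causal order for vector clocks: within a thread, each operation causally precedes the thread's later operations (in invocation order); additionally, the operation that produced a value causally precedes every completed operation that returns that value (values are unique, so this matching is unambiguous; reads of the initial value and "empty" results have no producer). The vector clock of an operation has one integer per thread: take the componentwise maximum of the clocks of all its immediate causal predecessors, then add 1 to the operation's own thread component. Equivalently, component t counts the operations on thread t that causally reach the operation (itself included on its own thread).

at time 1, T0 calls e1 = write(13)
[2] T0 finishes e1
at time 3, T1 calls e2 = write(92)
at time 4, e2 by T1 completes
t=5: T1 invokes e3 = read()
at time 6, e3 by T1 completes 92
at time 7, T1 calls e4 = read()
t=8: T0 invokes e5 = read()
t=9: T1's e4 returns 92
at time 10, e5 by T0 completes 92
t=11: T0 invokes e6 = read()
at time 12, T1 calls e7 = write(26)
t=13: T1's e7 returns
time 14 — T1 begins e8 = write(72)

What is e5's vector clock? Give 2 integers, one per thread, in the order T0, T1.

(2, 1)

VC(e2, invoked at 3): no causal predecessors; +1 on T1 → (0, 1)
VC(e1, invoked at 1): no causal predecessors; +1 on T0 → (1, 0)
merge at e3 (invoked 5): VC(e2)=(0, 1), own-thread bump on T1 → (0, 2)
merge at e4 (invoked 7): VC(e2)=(0, 1), VC(e3)=(0, 2), own-thread bump on T1 → (0, 3)
merge at e5 (invoked 8): VC(e1)=(1, 0), VC(e2)=(0, 1), own-thread bump on T0 → (2, 1)
merge at e7 (invoked 12): VC(e4)=(0, 3), own-thread bump on T1 → (0, 4)
merge at e6 (invoked 11): VC(e5)=(2, 1), own-thread bump on T0 → (3, 1)
merge at e8 (invoked 14): VC(e7)=(0, 4), own-thread bump on T1 → (0, 5)
target: VC(e5) = (2, 1)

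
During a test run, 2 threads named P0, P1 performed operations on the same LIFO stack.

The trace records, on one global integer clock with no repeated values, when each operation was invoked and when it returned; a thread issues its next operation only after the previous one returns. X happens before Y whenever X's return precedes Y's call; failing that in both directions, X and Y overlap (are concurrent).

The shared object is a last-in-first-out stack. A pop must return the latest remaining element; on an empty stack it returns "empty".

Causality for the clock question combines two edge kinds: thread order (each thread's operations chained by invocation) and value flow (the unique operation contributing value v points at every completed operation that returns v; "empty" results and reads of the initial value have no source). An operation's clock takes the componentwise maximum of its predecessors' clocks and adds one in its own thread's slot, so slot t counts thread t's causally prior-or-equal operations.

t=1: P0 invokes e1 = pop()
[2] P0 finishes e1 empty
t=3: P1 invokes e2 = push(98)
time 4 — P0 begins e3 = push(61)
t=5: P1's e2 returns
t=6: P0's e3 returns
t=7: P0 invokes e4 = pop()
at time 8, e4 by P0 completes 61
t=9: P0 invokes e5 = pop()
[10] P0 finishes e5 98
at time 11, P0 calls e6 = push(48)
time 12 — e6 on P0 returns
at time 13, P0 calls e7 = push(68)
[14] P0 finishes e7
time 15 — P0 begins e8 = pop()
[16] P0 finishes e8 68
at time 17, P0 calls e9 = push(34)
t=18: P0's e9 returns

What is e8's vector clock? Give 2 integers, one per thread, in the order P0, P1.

no predecessors for e2 (invoked 3): P1 increments from zero → (0, 1)
no predecessors for e1 (invoked 1): P0 increments from zero → (1, 0)
VC(e3, invoked at 4): max of VC(e1)=(1, 0), then +1 on thread P0 → (2, 0)
VC(e4, invoked at 7): max of VC(e3)=(2, 0), then +1 on thread P0 → (3, 0)
VC(e5, invoked at 9): max of VC(e2)=(0, 1), VC(e4)=(3, 0), then +1 on thread P0 → (4, 1)
VC(e6, invoked at 11): max of VC(e5)=(4, 1), then +1 on thread P0 → (5, 1)
VC(e7, invoked at 13): max of VC(e6)=(5, 1), then +1 on thread P0 → (6, 1)
VC(e8, invoked at 15): max of VC(e7)=(6, 1), then +1 on thread P0 → (7, 1)
VC(e9, invoked at 17): max of VC(e8)=(7, 1), then +1 on thread P0 → (8, 1)
target: VC(e8) = (7, 1)

(7, 1)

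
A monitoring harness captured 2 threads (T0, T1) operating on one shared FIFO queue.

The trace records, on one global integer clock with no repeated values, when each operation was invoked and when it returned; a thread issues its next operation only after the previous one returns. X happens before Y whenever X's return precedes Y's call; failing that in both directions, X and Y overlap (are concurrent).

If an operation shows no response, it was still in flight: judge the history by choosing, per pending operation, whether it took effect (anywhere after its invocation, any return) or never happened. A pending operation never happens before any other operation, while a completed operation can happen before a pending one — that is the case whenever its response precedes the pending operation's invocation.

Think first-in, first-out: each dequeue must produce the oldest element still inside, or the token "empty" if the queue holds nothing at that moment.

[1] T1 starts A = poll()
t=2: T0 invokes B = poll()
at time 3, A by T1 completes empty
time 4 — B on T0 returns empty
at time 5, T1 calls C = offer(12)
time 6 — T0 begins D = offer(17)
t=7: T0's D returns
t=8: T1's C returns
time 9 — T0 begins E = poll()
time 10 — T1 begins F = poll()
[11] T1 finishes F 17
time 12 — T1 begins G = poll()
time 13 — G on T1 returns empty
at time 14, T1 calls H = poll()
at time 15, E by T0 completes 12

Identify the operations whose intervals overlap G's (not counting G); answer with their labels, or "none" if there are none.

G runs from 12 to 13; window-overlapping ops are concurrent
A [1,3]: before
B [2,4]: before
C [5,8]: before
D [6,7]: before
E [9,15]: concurrent
F [10,11]: before
H [14,…): after

E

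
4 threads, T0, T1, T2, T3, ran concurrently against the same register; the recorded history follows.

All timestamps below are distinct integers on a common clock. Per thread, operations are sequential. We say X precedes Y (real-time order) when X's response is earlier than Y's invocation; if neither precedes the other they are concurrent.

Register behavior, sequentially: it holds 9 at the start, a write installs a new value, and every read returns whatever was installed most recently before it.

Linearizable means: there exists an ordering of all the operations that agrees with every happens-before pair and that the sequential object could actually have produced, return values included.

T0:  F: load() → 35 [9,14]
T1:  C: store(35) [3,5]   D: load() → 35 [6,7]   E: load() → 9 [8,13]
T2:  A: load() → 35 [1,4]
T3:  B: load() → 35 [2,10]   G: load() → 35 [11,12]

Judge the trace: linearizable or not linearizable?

not linearizable

events 1..12 are fine; event 13 — the response of E at time 13 — makes the prefix non-linearizable
all 18 real-time-respecting orders fail — 6 completed register operations, no legal replay
include/drop combinations of the 1 pending operation (F) were all tried; none helps
sample order A, B, C, D, E, G (pending dropped) stalls at step 1 — A load() → 35 has no legal effect
sample order A, B, C, D, G, E (pending dropped) stalls at step 1 — A load() → 35 has no legal effect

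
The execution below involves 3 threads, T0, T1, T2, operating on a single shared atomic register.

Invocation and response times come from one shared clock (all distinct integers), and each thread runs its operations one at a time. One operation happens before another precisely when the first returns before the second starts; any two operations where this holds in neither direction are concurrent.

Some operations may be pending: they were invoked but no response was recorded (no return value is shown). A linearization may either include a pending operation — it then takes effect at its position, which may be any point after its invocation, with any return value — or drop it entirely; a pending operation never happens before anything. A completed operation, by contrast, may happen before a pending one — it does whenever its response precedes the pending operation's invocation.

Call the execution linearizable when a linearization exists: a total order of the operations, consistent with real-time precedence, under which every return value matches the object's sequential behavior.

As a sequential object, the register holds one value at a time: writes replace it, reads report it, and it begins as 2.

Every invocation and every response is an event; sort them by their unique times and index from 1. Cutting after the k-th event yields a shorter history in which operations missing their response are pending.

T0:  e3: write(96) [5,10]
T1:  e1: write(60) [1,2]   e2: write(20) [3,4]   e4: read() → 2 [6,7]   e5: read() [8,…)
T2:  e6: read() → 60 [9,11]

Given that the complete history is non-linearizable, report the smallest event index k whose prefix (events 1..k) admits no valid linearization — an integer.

events 1..6 are linearizable, e.g. via e1, e2:
step 1: e1 write(60) — value 60
step 2: e2 write(20) — value 20
once event 7 joins (e4's response, time 7), exhaustive search finds no witness
including or dropping the 1 pending operation (e3) in any combination fails
one such order, e1, e2, e4 (pending dropped), breaks at step 3 where e4 read() → 2 is illegal

7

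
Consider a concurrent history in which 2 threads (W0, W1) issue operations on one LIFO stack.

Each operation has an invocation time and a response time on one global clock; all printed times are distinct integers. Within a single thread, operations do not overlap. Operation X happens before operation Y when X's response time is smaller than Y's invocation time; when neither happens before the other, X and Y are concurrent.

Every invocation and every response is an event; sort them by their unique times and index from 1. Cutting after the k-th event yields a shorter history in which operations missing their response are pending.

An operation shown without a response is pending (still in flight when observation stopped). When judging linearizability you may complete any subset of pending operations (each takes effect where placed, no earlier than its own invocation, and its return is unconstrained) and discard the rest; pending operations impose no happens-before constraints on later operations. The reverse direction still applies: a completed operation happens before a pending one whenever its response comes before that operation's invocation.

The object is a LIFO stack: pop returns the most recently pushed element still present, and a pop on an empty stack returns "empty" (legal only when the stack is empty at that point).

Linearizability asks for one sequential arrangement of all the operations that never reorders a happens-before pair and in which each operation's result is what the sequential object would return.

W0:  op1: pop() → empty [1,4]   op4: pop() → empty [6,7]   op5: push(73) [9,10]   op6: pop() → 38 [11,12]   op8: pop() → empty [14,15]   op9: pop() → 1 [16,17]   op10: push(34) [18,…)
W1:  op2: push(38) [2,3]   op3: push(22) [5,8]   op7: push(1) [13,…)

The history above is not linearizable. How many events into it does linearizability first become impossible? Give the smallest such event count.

one valid order for events 1..6 is op1, op2:
after step 1 (op1 pop() → empty): stack <>
after step 2 (op2 push(38)): stack <38>
adding event 7 (op4 responds at 7) leaves no legal real-time order
include/drop combinations of the 1 pending operation (op3) were all tried; none helps
sample order op1, op2, op4 (pending dropped) stalls at step 3 — op4 pop() → empty has no legal effect
sample order op2, op1, op4 (pending dropped) stalls at step 2 — op1 pop() → empty has no legal effect

7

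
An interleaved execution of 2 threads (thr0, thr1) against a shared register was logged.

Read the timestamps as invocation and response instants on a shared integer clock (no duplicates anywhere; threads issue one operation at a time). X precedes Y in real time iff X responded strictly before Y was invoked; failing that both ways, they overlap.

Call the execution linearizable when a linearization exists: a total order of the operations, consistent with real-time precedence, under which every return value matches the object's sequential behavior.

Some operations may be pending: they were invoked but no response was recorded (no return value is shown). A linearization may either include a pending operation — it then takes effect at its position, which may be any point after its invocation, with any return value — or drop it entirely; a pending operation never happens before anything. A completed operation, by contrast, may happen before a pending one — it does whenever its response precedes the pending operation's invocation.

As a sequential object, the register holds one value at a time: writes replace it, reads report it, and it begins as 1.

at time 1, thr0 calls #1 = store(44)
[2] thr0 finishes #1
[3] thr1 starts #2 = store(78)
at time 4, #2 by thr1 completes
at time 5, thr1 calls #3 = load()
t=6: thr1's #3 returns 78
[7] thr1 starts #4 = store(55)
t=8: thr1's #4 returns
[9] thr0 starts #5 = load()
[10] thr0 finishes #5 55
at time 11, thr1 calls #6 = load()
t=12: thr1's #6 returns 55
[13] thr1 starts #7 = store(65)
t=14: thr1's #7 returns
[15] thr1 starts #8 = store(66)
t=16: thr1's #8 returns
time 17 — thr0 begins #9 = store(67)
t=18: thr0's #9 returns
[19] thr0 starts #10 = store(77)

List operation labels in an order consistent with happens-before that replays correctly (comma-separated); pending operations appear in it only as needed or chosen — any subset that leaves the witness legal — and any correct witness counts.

#1, #2, #3, #4, #5, #6, #7, #8, #9

1. #1 store(44), leaving value 44
2. #2 store(78), leaving value 78
3. #3 load() → 78, leaving value 78
4. #4 store(55), leaving value 55
5. #5 load() → 55, leaving value 55
6. #6 load() → 55, leaving value 55
7. #7 store(65), leaving value 65
8. #8 store(66), leaving value 66
9. #9 store(67), leaving value 67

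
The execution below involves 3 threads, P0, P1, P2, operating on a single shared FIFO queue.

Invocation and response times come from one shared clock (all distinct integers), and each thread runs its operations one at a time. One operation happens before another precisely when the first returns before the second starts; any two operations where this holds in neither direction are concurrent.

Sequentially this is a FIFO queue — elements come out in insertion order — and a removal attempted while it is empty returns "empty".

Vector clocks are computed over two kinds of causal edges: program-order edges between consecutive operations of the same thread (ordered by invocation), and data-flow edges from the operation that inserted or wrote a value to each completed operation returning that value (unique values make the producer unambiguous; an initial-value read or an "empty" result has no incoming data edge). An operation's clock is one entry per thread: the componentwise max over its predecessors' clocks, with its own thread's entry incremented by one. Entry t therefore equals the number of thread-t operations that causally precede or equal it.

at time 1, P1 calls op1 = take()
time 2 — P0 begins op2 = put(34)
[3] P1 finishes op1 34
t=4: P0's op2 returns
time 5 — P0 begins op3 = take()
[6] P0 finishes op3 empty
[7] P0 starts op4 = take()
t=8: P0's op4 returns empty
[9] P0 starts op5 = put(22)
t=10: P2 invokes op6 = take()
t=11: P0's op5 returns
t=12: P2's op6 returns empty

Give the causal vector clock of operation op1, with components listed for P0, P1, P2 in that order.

op6 (invocation 10): nothing precedes it; P2's component alone gives (0, 0, 1)
op2 (invocation 2): nothing precedes it; P0's component alone gives (1, 0, 0)
invoked at 1, op1 merges VC(op2)=(1, 0, 0) and bumps P1's slot → (1, 1, 0)
invoked at 5, op3 merges VC(op2)=(1, 0, 0) and bumps P0's slot → (2, 0, 0)
invoked at 7, op4 merges VC(op3)=(2, 0, 0) and bumps P0's slot → (3, 0, 0)
invoked at 9, op5 merges VC(op4)=(3, 0, 0) and bumps P0's slot → (4, 0, 0)
target: VC(op1) = (1, 1, 0)

(1, 1, 0)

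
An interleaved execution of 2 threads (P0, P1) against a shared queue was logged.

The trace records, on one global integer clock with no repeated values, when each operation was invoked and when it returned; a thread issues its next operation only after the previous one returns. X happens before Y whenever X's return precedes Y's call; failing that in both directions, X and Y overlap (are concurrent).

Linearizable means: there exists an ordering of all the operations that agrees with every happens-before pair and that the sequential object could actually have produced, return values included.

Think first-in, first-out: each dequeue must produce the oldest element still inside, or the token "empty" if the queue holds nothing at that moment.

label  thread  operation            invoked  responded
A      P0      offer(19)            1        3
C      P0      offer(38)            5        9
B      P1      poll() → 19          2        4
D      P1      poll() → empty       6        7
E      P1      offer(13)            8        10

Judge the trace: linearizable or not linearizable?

a witness: A, B, D, C, E
1. A offer(19), leaving queue <19>
2. B poll() → 19, leaving queue <>
3. D poll() → empty, leaving queue <>
4. C offer(38), leaving queue <38>
5. E offer(13), leaving queue <38,13>

linearizable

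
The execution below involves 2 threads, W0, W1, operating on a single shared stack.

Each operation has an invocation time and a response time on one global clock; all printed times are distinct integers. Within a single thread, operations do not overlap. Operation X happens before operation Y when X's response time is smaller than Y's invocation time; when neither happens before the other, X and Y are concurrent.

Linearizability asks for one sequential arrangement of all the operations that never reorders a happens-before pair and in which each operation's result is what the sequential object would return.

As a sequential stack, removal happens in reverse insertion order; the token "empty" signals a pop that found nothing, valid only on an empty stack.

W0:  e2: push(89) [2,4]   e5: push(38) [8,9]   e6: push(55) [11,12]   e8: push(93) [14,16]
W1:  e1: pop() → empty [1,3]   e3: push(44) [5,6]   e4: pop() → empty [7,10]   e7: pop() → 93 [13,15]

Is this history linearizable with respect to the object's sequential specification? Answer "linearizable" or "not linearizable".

not linearizable

cut after 9 events: linearizable; cut after 10 events (e4 responds, time 10): not linearizable
real-time-consistent orders of the 5 completed operations: 4 — all fail the stack replay
one such order, e1, e2, e3, e4, e5, breaks at step 4 where e4 pop() → empty is illegal
one such order, e1, e2, e3, e5, e4, breaks at step 5 where e4 pop() → empty is illegal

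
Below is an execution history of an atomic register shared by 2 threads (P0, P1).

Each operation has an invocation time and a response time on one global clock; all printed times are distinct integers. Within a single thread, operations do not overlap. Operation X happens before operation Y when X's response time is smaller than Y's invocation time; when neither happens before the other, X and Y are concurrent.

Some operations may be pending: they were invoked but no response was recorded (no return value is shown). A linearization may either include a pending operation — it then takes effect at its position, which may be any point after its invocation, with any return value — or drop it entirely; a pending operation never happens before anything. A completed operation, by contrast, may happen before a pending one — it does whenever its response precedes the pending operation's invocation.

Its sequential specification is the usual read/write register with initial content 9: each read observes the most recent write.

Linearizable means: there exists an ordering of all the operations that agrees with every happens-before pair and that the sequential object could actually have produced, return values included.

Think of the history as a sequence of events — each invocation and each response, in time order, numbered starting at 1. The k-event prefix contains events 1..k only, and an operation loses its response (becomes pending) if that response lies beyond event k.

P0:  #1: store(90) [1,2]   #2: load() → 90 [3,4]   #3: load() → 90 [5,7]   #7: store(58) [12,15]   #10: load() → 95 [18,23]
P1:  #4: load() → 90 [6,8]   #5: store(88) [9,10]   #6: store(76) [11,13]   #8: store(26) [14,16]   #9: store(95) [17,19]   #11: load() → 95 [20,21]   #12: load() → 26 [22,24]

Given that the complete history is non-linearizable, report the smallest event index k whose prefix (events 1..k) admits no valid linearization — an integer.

a valid linearization of events 1..23 exists, for instance #1, #2, #3, #4, #5, #6, #7, #8, #9, #10, #11:
1. #1 store(90), leaving value 90
2. #2 load() → 90, leaving value 90
3. #3 load() → 90, leaving value 90
4. #4 load() → 90, leaving value 90
5. #5 store(88), leaving value 88
6. #6 store(76), leaving value 76
7. #7 store(58), leaving value 58
8. #8 store(26), leaving value 26
9. #9 store(95), leaving value 95
10. #10 load() → 95, leaving value 95
11. #11 load() → 95, leaving value 95
include event 24 — #12 responding at 24 — and every candidate order breaks
e.g. #1, #2, #3, #4, #5, #6, #7, #8, #9, #10, #11, #12: illegal at step 12, since #12 load() → 26 cannot apply there
e.g. #1, #2, #3, #4, #5, #6, #7, #8, #9, #11, #10, #12: illegal at step 12, since #12 load() → 26 cannot apply there

24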